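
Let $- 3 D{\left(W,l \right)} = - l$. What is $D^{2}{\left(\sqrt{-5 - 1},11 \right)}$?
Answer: $\frac{121}{9} \approx 13.444$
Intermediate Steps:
$D{\left(W,l \right)} = \frac{l}{3}$ ($D{\left(W,l \right)} = - \frac{\left(-1\right) l}{3} = \frac{l}{3}$)
$D^{2}{\left(\sqrt{-5 - 1},11 \right)} = \left(\frac{1}{3} \cdot 11\right)^{2} = \left(\frac{11}{3}\right)^{2} = \frac{121}{9}$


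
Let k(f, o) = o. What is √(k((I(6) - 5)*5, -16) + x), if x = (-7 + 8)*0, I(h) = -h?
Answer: 4*I ≈ 4.0*I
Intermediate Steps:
x = 0 (x = 1*0 = 0)
√(k((I(6) - 5)*5, -16) + x) = √(-16 + 0) = √(-16) = 4*I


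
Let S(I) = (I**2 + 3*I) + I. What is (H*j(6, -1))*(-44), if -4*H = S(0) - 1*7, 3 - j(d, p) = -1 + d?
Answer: 154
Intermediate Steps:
S(I) = I**2 + 4*I
j(d, p) = 4 - d (j(d, p) = 3 - (-1 + d) = 3 + (1 - d) = 4 - d)
H = 7/4 (H = -(0*(4 + 0) - 1*7)/4 = -(0*4 - 7)/4 = -(0 - 7)/4 = -1/4*(-7) = 7/4 ≈ 1.7500)
(H*j(6, -1))*(-44) = (7*(4 - 1*6)/4)*(-44) = (7*(4 - 6)/4)*(-44) = ((7/4)*(-2))*(-44) = -7/2*(-44) = 154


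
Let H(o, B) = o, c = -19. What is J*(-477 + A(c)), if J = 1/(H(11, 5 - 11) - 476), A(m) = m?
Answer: 16/15 ≈ 1.0667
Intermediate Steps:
J = -1/465 (J = 1/(11 - 476) = 1/(-465) = -1/465 ≈ -0.0021505)
J*(-477 + A(c)) = -(-477 - 19)/465 = -1/465*(-496) = 16/15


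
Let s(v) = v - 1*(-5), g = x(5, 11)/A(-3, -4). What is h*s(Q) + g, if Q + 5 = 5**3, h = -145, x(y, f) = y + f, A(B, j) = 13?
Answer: -235609/13 ≈ -18124.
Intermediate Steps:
x(y, f) = f + y
g = 16/13 (g = (11 + 5)/13 = 16*(1/13) = 16/13 ≈ 1.2308)
Q = 120 (Q = -5 + 5**3 = -5 + 125 = 120)
s(v) = 5 + v (s(v) = v + 5 = 5 + v)
h*s(Q) + g = -145*(5 + 120) + 16/13 = -145*125 + 16/13 = -18125 + 16/13 = -235609/13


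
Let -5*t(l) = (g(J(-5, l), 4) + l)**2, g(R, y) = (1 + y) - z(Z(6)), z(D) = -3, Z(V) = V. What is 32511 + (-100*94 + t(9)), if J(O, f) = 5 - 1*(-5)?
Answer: 115266/5 ≈ 23053.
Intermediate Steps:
J(O, f) = 10 (J(O, f) = 5 + 5 = 10)
g(R, y) = 4 + y (g(R, y) = (1 + y) - 1*(-3) = (1 + y) + 3 = 4 + y)
t(l) = -(8 + l)**2/5 (t(l) = -((4 + 4) + l)**2/5 = -(8 + l)**2/5)
32511 + (-100*94 + t(9)) = 32511 + (-100*94 - (8 + 9)**2/5) = 32511 + (-9400 - 1/5*17**2) = 32511 + (-9400 - 1/5*289) = 32511 + (-9400 - 289/5) = 32511 - 47289/5 = 115266/5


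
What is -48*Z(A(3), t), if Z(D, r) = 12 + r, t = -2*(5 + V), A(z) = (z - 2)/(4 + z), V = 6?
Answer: 480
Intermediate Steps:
A(z) = (-2 + z)/(4 + z)
t = -22 (t = -2*(5 + 6) = -2*11 = -22)
-48*Z(A(3), t) = -48*(12 - 22) = -48*(-10) = 480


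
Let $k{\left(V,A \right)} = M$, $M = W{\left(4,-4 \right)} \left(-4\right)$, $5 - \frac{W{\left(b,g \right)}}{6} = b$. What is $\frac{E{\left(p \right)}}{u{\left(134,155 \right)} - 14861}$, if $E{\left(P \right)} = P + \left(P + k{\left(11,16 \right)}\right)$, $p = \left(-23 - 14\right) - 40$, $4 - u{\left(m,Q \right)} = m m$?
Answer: $\frac{178}{32813} \approx 0.0054247$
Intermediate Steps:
$W{\left(b,g \right)} = 30 - 6 b$
$u{\left(m,Q \right)} = 4 - m^{2}$ ($u{\left(m,Q \right)} = 4 - m m = 4 - m^{2}$)
$p = -77$ ($p = -37 - 40 = -77$)
$M = -24$ ($M = \left(30 - 24\right) \left(-4\right) = 6 \left(-4\right) = -24$)
$k{\left(V,A \right)} = -24$
$E{\left(P \right)} = -24 + 2 P$ ($E{\left(P \right)} = P + \left(P - 24\right) = P + \left(-24 + P\right) = -24 + 2 P$)
$\frac{E{\left(p \right)}}{u{\left(134,155 \right)} - 14861} = \frac{-24 + 2 \left(-77\right)}{\left(4 - 134^{2}\right) - 14861} = \frac{-24 - 154}{\left(4 - 17956\right) - 14861} = - \frac{178}{\left(4 - 17956\right) - 14861} = - \frac{178}{-17952 - 14861} = - \frac{178}{-32813} = \left(-178\right) \left(- \frac{1}{32813}\right) = \frac{178}{32813}$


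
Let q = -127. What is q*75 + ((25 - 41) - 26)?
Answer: -9567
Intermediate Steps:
q*75 + ((25 - 41) - 26) = -127*75 + ((25 - 41) - 26) = -9525 + (-16 - 26) = -9525 - 42 = -9567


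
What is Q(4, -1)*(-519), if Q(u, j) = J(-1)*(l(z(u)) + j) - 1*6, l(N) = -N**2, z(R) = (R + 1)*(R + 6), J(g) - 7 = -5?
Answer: 2599152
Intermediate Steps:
J(g) = 2 (J(g) = 7 - 5 = 2)
z(R) = (1 + R)*(6 + R)
Q(u, j) = -6 - 2*(6 + u**2 + 7*u)**2 + 2*j (Q(u, j) = 2*(-(6 + u**2 + 7*u)**2 + j) - 1*6 = 2*(j - (6 + u**2 + 7*u)**2) - 6 = (-2*(6 + u**2 + 7*u)**2 + 2*j) - 6 = -6 - 2*(6 + u**2 + 7*u)**2 + 2*j)
Q(4, -1)*(-519) = (-6 - 2*(6 + 4**2 + 7*4)**2 + 2*(-1))*(-519) = (-6 - 2*(6 + 16 + 28)**2 - 2)*(-519) = (-6 - 2*50**2 - 2)*(-519) = (-6 - 2*2500 - 2)*(-519) = (-6 - 5000 - 2)*(-519) = -5008*(-519) = 2599152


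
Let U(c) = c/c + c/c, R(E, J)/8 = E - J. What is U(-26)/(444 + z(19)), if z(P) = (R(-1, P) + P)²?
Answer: 2/20325 ≈ 9.8401e-5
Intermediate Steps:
R(E, J) = -8*J + 8*E (R(E, J) = 8*(E - J) = -8*J + 8*E)
z(P) = (-8 - 7*P)² (z(P) = ((-8*P + 8*(-1)) + P)² = ((-8*P - 8) + P)² = ((-8 - 8*P) + P)² = (-8 - 7*P)²)
U(c) = 2 (U(c) = 1 + 1 = 2)
U(-26)/(444 + z(19)) = 2/(444 + (8 + 7*19)²) = 2/(444 + (8 + 133)²) = 2/(444 + 141²) = 2/(444 + 19881) = 2/20325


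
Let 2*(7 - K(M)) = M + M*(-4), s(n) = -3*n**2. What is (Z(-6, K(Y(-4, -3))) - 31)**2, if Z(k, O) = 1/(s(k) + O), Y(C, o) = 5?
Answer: 33628401/34969 ≈ 961.66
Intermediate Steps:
K(M) = 7 + 3*M/2 (K(M) = 7 - (M + M*(-4))/2 = 7 - (M - 4*M)/2 = 7 - (-3)*M/2 = 7 + 3*M/2)
Z(k, O) = 1/(O - 3*k**2) (Z(k, O) = 1/(-3*k**2 + O) = 1/(O - 3*k**2))
(Z(-6, K(Y(-4, -3))) - 31)**2 = (1/((7 + (3/2)*5) - 3*(-6)**2) - 31)**2 = (1/((7 + 15/2) - 3*36) - 31)**2 = (1/(29/2 - 108) - 31)**2 = (1/(-187/2) - 31)**2 = (-2/187 - 31)**2 = (-5799/187)**2 = 33628401/34969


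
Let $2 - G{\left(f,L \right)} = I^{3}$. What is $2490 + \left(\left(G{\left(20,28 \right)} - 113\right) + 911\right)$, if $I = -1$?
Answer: $3291$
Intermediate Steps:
$G{\left(f,L \right)} = 3$ ($G{\left(f,L \right)} = 2 - \left(-1\right)^{3} = 2 - -1 = 2 + 1 = 3$)
$2490 + \left(\left(G{\left(20,28 \right)} - 113\right) + 911\right) = 2490 + \left(\left(3 - 113\right) + 911\right) = 2490 + \left(-110 + 911\right) = 2490 + 801 = 3291$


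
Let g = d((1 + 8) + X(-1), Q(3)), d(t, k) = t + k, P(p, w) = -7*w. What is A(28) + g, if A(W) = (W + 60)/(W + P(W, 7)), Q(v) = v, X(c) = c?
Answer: 143/21 ≈ 6.8095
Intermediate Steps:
A(W) = (60 + W)/(-49 + W) (A(W) = (W + 60)/(W - 7*7) = (60 + W)/(W - 49) = (60 + W)/(-49 + W))
d(t, k) = k + t
g = 11 (g = 3 + ((1 + 8) - 1) = 3 + (9 - 1) = 3 + 8 = 11)
A(28) + g = (60 + 28)/(-49 + 28) + 11 = 88/(-21) + 11 = -1/21*88 + 11 = -88/21 + 11 = 143/21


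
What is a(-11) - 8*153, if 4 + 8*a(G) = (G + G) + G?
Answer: -9829/8 ≈ -1228.6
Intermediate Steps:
a(G) = -½ + 3*G/8 (a(G) = -½ + ((G + G) + G)/8 = -½ + (2*G + G)/8 = -½ + (3*G)/8 = -½ + 3*G/8)
a(-11) - 8*153 = (-½ + (3/8)*(-11)) - 8*153 = (-½ - 33/8) - 1224 = -37/8 - 1224 = -9829/8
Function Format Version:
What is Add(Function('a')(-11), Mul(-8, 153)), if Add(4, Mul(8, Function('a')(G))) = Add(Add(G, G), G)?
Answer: Rational(-9829, 8) ≈ -1228.6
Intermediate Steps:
Function('a')(G) = Add(Rational(-1, 2), Mul(Rational(3, 8), G)) (Function('a')(G) = Add(Rational(-1, 2), Mul(Rational(1, 8), Add(Add(G, G), G))) = Add(Rational(-1, 2), Mul(Rational(1, 8), Add(Mul(2, G), G))) = Add(Rational(-1, 2), Mul(Rational(1, 8), Mul(3, G))) = Add(Rational(-1, 2), Mul(Rational(3, 8), G)))
Add(Function('a')(-11), Mul(-8, 153)) = Add(Add(Rational(-1, 2), Mul(Rational(3, 8), -11)), Mul(-8, 153)) = Add(Add(Rational(-1, 2), Rational(-33, 8)), -1224) = Add(Rational(-37, 8), -1224) = Rational(-9829, 8)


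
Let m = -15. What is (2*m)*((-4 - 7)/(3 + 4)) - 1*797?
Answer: -5249/7 ≈ -749.86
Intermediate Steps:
(2*m)*((-4 - 7)/(3 + 4)) - 1*797 = (2*(-15))*((-4 - 7)/(3 + 4)) - 1*797 = -(-330)/7 - 797 = -30*(-11/7) - 797 = 330/7 - 797 = -5249/7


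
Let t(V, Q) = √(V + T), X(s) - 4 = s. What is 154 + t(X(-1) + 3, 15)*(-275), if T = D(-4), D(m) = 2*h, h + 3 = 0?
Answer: 154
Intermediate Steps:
h = -3 (h = -3 + 0 = -3)
X(s) = 4 + s
D(m) = -6 (D(m) = 2*(-3) = -6)
T = -6
t(V, Q) = √(-6 + V) (t(V, Q) = √(V - 6) = √(-6 + V))
154 + t(X(-1) + 3, 15)*(-275) = 154 + √(-6 + ((4 - 1) + 3))*(-275) = 154 + √(-6 + (3 + 3))*(-275) = 154 + √(-6 + 6)*(-275) = 154 + √0*(-275) = 154 + 0*(-275) = 154 + 0 = 154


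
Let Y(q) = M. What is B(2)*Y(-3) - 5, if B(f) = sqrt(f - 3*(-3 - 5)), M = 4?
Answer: -5 + 4*sqrt(26) ≈ 15.396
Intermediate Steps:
Y(q) = 4
B(f) = sqrt(24 + f) (B(f) = sqrt(f - 3*(-8)) = sqrt(f + 24) = sqrt(24 + f))
B(2)*Y(-3) - 5 = sqrt(24 + 2)*4 - 5 = sqrt(26)*4 - 5 = 4*sqrt(26) - 5 = -5 + 4*sqrt(26)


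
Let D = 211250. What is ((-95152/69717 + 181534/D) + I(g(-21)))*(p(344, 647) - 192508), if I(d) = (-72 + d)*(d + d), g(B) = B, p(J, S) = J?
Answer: -5526541981779394996/7363858125 ≈ -7.5050e+8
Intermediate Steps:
I(d) = 2*d*(-72 + d) (I(d) = (-72 + d)*(2*d) = 2*d*(-72 + d))
((-95152/69717 + 181534/D) + I(g(-21)))*(p(344, 647) - 192508) = ((-95152/69717 + 181534/211250) + 2*(-21)*(-72 - 21))*(344 - 192508) = ((-95152*1/69717 + 181534*(1/211250)) + 2*(-21)*(-93))*(-192164) = ((-95152/69717 + 90767/105625) + 3906)*(-192164) = (-3722427061/7363858125 + 3906)*(-192164) = (28759507409189/7363858125)*(-192164) = -5526541981779394996/7363858125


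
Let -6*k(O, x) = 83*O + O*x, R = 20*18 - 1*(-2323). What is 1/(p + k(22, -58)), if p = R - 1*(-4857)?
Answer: 3/22345 ≈ 0.00013426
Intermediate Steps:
R = 2683 (R = 360 + 2323 = 2683)
k(O, x) = -83*O/6 - O*x/6 (k(O, x) = -(83*O + O*x)/6 = -83*O/6 - O*x/6)
p = 7540 (p = 2683 - 1*(-4857) = 2683 + 4857 = 7540)
1/(p + k(22, -58)) = 1/(7540 - ⅙*22*(83 - 58)) = 1/(7540 - ⅙*22*25) = 1/(7540 - 275/3) = 1/(22345/3) = 3/22345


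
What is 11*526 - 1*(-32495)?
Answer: 38281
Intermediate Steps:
11*526 - 1*(-32495) = 5786 + 32495 = 38281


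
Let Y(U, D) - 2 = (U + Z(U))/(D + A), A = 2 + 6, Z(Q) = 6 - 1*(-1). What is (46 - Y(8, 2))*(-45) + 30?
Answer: -3765/2 ≈ -1882.5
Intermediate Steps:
Z(Q) = 7 (Z(Q) = 6 + 1 = 7)
A = 8
Y(U, D) = 2 + (7 + U)/(8 + D) (Y(U, D) = 2 + (U + 7)/(D + 8) = 2 + (7 + U)/(8 + D))
(46 - Y(8, 2))*(-45) + 30 = (46 - (23 + 8 + 2*2)/(8 + 2))*(-45) + 30 = (46 - (23 + 8 + 4)/10)*(-45) + 30 = (46 - 35/10)*(-45) + 30 = (46 - 1*7/2)*(-45) + 30 = (46 - 7/2)*(-45) + 30 = (85/2)*(-45) + 30 = -3825/2 + 30 = -3765/2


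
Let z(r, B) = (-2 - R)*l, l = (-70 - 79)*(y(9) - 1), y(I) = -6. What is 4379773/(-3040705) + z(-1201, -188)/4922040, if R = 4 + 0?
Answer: -719214887627/498882387940 ≈ -1.4417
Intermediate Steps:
R = 4
l = 1043 (l = (-70 - 79)*(-6 - 1) = -149*(-7) = 1043)
z(r, B) = -6258 (z(r, B) = (-2 - 1*4)*1043 = (-2 - 4)*1043 = -6*1043 = -6258)
4379773/(-3040705) + z(-1201, -188)/4922040 = 4379773/(-3040705) - 6258/4922040 = 4379773*(-1/3040705) - 6258*1/4922040 = -4379773/3040705 - 1043/820340 = -719214887627/498882387940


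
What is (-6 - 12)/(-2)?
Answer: 9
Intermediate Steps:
(-6 - 12)/(-2) = -18*(-½) = 9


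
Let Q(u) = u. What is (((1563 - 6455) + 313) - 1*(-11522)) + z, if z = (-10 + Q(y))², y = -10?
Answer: 7343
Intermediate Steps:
z = 400 (z = (-10 - 10)² = (-20)² = 400)
(((1563 - 6455) + 313) - 1*(-11522)) + z = (((1563 - 6455) + 313) - 1*(-11522)) + 400 = ((-4892 + 313) + 11522) + 400 = (-4579 + 11522) + 400 = 6943 + 400 = 7343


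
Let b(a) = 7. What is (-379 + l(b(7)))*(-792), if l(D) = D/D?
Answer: 299376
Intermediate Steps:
l(D) = 1
(-379 + l(b(7)))*(-792) = (-379 + 1)*(-792) = -378*(-792) = 299376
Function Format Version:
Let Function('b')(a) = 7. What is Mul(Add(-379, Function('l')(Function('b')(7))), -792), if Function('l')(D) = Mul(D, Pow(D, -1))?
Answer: 299376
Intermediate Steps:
Function('l')(D) = 1
Mul(Add(-379, Function('l')(Function('b')(7))), -792) = Mul(Add(-379, 1), -792) = Mul(-378, -792) = 299376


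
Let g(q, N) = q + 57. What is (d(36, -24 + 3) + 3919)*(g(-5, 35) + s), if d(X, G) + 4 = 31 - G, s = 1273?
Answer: 5256275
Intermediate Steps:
d(X, G) = 27 - G (d(X, G) = -4 + (31 - G) = 27 - G)
g(q, N) = 57 + q
(d(36, -24 + 3) + 3919)*(g(-5, 35) + s) = ((27 - (-24 + 3)) + 3919)*((57 - 5) + 1273) = ((27 - 1*(-21)) + 3919)*(52 + 1273) = ((27 + 21) + 3919)*1325 = (48 + 3919)*1325 = 3967*1325 = 5256275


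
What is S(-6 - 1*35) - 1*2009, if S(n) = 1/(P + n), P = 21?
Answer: -40181/20 ≈ -2009.1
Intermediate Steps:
S(n) = 1/(21 + n)
S(-6 - 1*35) - 1*2009 = 1/(21 + (-6 - 1*35)) - 1*2009 = 1/(21 + (-6 - 35)) - 2009 = 1/(21 - 41) - 2009 = 1/(-20) - 2009 = -1/20 - 2009 = -40181/20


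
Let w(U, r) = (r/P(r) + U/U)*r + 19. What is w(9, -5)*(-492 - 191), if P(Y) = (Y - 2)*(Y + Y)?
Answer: -137283/14 ≈ -9805.9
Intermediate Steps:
P(Y) = 2*Y*(-2 + Y) (P(Y) = (-2 + Y)*(2*Y) = 2*Y*(-2 + Y))
w(U, r) = 19 + r*(1 + 1/(2*(-2 + r))) (w(U, r) = (r/((2*r*(-2 + r))) + U/U)*r + 19 = (r*(1/(2*r*(-2 + r))) + 1)*r + 19 = (1/(2*(-2 + r)) + 1)*r + 19 = (1 + 1/(2*(-2 + r)))*r + 19 = r*(1 + 1/(2*(-2 + r))) + 19 = 19 + r*(1 + 1/(2*(-2 + r))))
w(9, -5)*(-492 - 191) = (((1/2)*(-5) + (-2 - 5)*(19 - 5))/(-2 - 5))*(-492 - 191) = ((-5/2 - 7*14)/(-7))*(-683) = -(-5/2 - 98)/7*(-683) = -1/7*(-201/2)*(-683) = (201/14)*(-683) = -137283/14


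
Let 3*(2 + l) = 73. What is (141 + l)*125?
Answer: 61250/3 ≈ 20417.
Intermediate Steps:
l = 67/3 (l = -2 + (1/3)*73 = -2 + 73/3 = 67/3 ≈ 22.333)
(141 + l)*125 = (141 + 67/3)*125 = (490/3)*125 = 61250/3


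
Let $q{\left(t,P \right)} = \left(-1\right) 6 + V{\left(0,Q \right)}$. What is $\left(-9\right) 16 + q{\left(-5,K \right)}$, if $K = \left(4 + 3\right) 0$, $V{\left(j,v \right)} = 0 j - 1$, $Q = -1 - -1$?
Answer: $-151$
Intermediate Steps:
$Q = 0$ ($Q = -1 + 1 = 0$)
$V{\left(j,v \right)} = -1$ ($V{\left(j,v \right)} = 0 - 1 = -1$)
$K = 0$ ($K = 7 \cdot 0 = 0$)
$q{\left(t,P \right)} = -7$ ($q{\left(t,P \right)} = \left(-1\right) 6 - 1 = -6 - 1 = -7$)
$\left(-9\right) 16 + q{\left(-5,K \right)} = \left(-9\right) 16 - 7 = -144 - 7 = -151$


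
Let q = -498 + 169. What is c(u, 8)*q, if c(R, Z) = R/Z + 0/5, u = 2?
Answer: -329/4 ≈ -82.250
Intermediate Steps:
c(R, Z) = R/Z (c(R, Z) = R/Z + 0*(⅕) = R/Z + 0 = R/Z)
q = -329
c(u, 8)*q = (2/8)*(-329) = (2*(⅛))*(-329) = (¼)*(-329) = -329/4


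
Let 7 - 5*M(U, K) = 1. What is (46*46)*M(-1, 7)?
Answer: 12696/5 ≈ 2539.2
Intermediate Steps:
M(U, K) = 6/5 (M(U, K) = 7/5 - ⅕*1 = 7/5 - ⅕ = 6/5)
(46*46)*M(-1, 7) = (46*46)*(6/5) = 2116*(6/5) = 12696/5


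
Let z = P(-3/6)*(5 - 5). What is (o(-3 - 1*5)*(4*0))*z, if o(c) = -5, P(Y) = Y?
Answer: 0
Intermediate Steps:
z = 0 (z = (-3/6)*(5 - 5) = -3*⅙*0 = -½*0 = 0)
(o(-3 - 1*5)*(4*0))*z = -20*0*0 = -5*0*0 = 0*0 = 0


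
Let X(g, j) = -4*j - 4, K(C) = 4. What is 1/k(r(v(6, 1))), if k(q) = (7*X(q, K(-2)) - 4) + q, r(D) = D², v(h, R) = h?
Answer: -1/108 ≈ -0.0092593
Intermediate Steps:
X(g, j) = -4 - 4*j
k(q) = -144 + q (k(q) = (7*(-4 - 4*4) - 4) + q = (7*(-4 - 16) - 4) + q = (7*(-20) - 4) + q = (-140 - 4) + q = -144 + q)
1/k(r(v(6, 1))) = 1/(-144 + 6²) = 1/(-144 + 36) = 1/(-108) = -1/108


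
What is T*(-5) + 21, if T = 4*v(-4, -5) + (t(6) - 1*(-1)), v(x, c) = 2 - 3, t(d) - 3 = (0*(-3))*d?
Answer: 21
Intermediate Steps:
t(d) = 3 (t(d) = 3 + (0*(-3))*d = 3 + 0*d = 3 + 0 = 3)
v(x, c) = -1
T = 0 (T = 4*(-1) + (3 - 1*(-1)) = -4 + (3 + 1) = -4 + 4 = 0)
T*(-5) + 21 = 0*(-5) + 21 = 0 + 21 = 21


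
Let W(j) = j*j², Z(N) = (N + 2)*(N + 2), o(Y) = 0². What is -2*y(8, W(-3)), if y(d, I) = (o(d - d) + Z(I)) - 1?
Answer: -1248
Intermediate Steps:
o(Y) = 0
Z(N) = (2 + N)² (Z(N) = (2 + N)*(2 + N) = (2 + N)²)
W(j) = j³
y(d, I) = -1 + (2 + I)² (y(d, I) = (0 + (2 + I)²) - 1 = (2 + I)² - 1 = -1 + (2 + I)²)
-2*y(8, W(-3)) = -2*(-1 + (2 + (-3)³)²) = -2*(-1 + (2 - 27)²) = -2*(-1 + (-25)²) = -2*(-1 + 625) = -2*624 = -1248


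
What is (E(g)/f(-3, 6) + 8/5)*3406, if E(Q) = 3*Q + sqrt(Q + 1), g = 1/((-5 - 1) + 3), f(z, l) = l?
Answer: 73229/15 + 1703*sqrt(6)/9 ≈ 5345.4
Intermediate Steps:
g = -1/3 (g = 1/(-6 + 3) = 1/(-3) = -1/3 ≈ -0.33333)
E(Q) = sqrt(1 + Q) + 3*Q (E(Q) = 3*Q + sqrt(1 + Q) = sqrt(1 + Q) + 3*Q)
(E(g)/f(-3, 6) + 8/5)*3406 = ((sqrt(1 - 1/3) + 3*(-1/3))/6 + 8/5)*3406 = ((sqrt(2/3) - 1)*(1/6) + 8*(1/5))*3406 = ((sqrt(6)/3 - 1)*(1/6) + 8/5)*3406 = ((-1 + sqrt(6)/3)*(1/6) + 8/5)*3406 = ((-1/6 + sqrt(6)/18) + 8/5)*3406 = (43/30 + sqrt(6)/18)*3406 = 73229/15 + 1703*sqrt(6)/9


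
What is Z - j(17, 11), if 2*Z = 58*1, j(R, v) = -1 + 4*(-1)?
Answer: 34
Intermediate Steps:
j(R, v) = -5 (j(R, v) = -1 - 4 = -5)
Z = 29 (Z = (58*1)/2 = (½)*58 = 29)
Z - j(17, 11) = 29 - 1*(-5) = 29 + 5 = 34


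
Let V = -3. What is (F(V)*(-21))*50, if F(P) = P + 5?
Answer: -2100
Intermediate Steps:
F(P) = 5 + P
(F(V)*(-21))*50 = ((5 - 3)*(-21))*50 = (2*(-21))*50 = -42*50 = -2100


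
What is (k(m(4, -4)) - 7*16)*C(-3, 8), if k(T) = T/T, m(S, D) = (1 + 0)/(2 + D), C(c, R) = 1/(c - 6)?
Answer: 37/3 ≈ 12.333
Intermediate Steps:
C(c, R) = 1/(-6 + c)
m(S, D) = 1/(2 + D)
k(T) = 1
(k(m(4, -4)) - 7*16)*C(-3, 8) = (1 - 7*16)/(-6 - 3) = (1 - 112)/(-9) = -111*(-1/9) = 37/3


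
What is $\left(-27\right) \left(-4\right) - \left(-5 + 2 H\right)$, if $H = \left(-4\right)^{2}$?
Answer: $81$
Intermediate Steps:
$H = 16$
$\left(-27\right) \left(-4\right) - \left(-5 + 2 H\right) = \left(-27\right) \left(-4\right) + \left(\left(-2\right) 16 + 5\right) = 108 + \left(-32 + 5\right) = 108 - 27 = 81$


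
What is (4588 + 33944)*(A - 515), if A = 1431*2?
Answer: 90434604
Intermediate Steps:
A = 2862
(4588 + 33944)*(A - 515) = (4588 + 33944)*(2862 - 515) = 38532*2347 = 90434604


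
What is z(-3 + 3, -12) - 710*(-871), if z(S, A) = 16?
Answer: 618426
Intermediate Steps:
z(-3 + 3, -12) - 710*(-871) = 16 - 710*(-871) = 16 + 618410 = 618426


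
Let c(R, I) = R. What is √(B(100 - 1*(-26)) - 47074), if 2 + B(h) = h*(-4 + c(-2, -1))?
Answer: 2*I*√11958 ≈ 218.71*I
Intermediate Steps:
B(h) = -2 - 6*h (B(h) = -2 + h*(-4 - 2) = -2 + h*(-6) = -2 - 6*h)
√(B(100 - 1*(-26)) - 47074) = √((-2 - 6*(100 - 1*(-26))) - 47074) = √((-2 - 6*(100 + 26)) - 47074) = √((-2 - 6*126) - 47074) = √((-2 - 756) - 47074) = √(-758 - 47074) = √(-47832) = 2*I*√11958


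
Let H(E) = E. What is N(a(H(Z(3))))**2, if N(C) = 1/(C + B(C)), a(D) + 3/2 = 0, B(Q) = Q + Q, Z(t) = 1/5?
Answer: 4/81 ≈ 0.049383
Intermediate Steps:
Z(t) = 1/5
B(Q) = 2*Q
a(D) = -3/2 (a(D) = -3/2 + 0 = -3/2)
N(C) = 1/(3*C) (N(C) = 1/(C + 2*C) = 1/(3*C))
N(a(H(Z(3))))**2 = (1/(3*(-3/2)))**2 = ((1/3)*(-2/3))**2 = (-2/9)**2 = 4/81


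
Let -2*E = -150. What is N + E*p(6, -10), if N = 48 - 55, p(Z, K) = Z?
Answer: 443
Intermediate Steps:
E = 75 (E = -1/2*(-150) = 75)
N = -7
N + E*p(6, -10) = -7 + 75*6 = -7 + 450 = 443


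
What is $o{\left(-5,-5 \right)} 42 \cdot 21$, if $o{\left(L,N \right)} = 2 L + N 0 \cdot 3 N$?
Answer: $-8820$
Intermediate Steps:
$o{\left(L,N \right)} = 2 L$ ($o{\left(L,N \right)} = 2 L + 0 \cdot 3 N = 2 L + 0 N = 2 L + 0 = 2 L$)
$o{\left(-5,-5 \right)} 42 \cdot 21 = 2 \left(-5\right) 42 \cdot 21 = \left(-10\right) 42 \cdot 21 = \left(-420\right) 21 = -8820$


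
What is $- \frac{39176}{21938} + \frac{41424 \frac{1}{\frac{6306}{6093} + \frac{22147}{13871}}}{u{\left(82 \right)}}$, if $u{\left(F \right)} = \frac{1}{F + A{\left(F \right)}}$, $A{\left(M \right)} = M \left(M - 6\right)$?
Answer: $\frac{11546312153908269596}{116173304233} \approx 9.9389 \cdot 10^{7}$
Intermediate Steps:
$A{\left(M \right)} = M \left(-6 + M\right)$
$u{\left(F \right)} = \frac{1}{F + F \left(-6 + F\right)}$
$- \frac{39176}{21938} + \frac{41424 \frac{1}{\frac{6306}{6093} + \frac{22147}{13871}}}{u{\left(82 \right)}} = - \frac{39176}{21938} + \frac{41424 \frac{1}{\frac{6306}{6093} + \frac{22147}{13871}}}{\frac{1}{82} \frac{1}{-5 + 82}} = \left(-39176\right) \frac{1}{21938} + \frac{41424 \frac{1}{6306 \cdot \frac{1}{6093} + 22147 \cdot \frac{1}{13871}}}{\frac{1}{82} \cdot \frac{1}{77}} = - \frac{19588}{10969} + \frac{41424 \frac{1}{\frac{2102}{2031} + \frac{22147}{13871}}}{\frac{1}{82} \cdot \frac{1}{77}} = - \frac{19588}{10969} + \frac{41424}{\frac{74137399}{28172001}} \frac{1}{\frac{1}{6314}} = - \frac{19588}{10969} + 41424 \cdot \frac{28172001}{74137399} \cdot 6314 = - \frac{19588}{10969} + \frac{1166996969424}{74137399} \cdot 6314 = - \frac{19588}{10969} + \frac{1052631266420448}{10591057} = \frac{11546312153908269596}{116173304233}$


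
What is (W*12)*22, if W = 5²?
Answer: 6600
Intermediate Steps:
W = 25
(W*12)*22 = (25*12)*22 = 300*22 = 6600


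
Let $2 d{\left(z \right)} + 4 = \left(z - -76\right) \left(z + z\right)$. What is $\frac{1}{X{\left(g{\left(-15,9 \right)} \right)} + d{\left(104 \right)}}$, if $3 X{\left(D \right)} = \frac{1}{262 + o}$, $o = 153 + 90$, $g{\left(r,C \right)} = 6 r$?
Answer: $\frac{1515}{28357771} \approx 5.3425 \cdot 10^{-5}$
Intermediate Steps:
$d{\left(z \right)} = -2 + z \left(76 + z\right)$ ($d{\left(z \right)} = -2 + \frac{\left(z - -76\right) \left(z + z\right)}{2} = -2 + \frac{\left(z + 76\right) 2 z}{2} = -2 + \frac{\left(76 + z\right) 2 z}{2} = -2 + \frac{2 z \left(76 + z\right)}{2} = -2 + z \left(76 + z\right)$)
$o = 243$
$X{\left(D \right)} = \frac{1}{1515}$ ($X{\left(D \right)} = \frac{1}{3 \left(262 + 243\right)} = \frac{1}{3 \cdot 505} = \frac{1}{3} \cdot \frac{1}{505} = \frac{1}{1515}$)
$\frac{1}{X{\left(g{\left(-15,9 \right)} \right)} + d{\left(104 \right)}} = \frac{1}{\frac{1}{1515} + \left(-2 + 104^{2} + 76 \cdot 104\right)} = \frac{1}{\frac{1}{1515} + \left(-2 + 10816 + 7904\right)} = \frac{1}{\frac{1}{1515} + 18718} = \frac{1}{\frac{28357771}{1515}} = \frac{1515}{28357771}$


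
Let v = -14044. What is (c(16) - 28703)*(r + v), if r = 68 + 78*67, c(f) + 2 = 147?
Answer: 249882500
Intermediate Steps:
c(f) = 145 (c(f) = -2 + 147 = 145)
r = 5294 (r = 68 + 5226 = 5294)
(c(16) - 28703)*(r + v) = (145 - 28703)*(5294 - 14044) = -28558*(-8750) = 249882500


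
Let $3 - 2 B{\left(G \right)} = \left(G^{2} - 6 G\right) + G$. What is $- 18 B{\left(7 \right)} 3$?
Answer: $297$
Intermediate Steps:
$B{\left(G \right)} = \frac{3}{2} - \frac{G^{2}}{2} + \frac{5 G}{2}$ ($B{\left(G \right)} = \frac{3}{2} - \frac{\left(G^{2} - 6 G\right) + G}{2} = \frac{3}{2} - \frac{G^{2} - 5 G}{2} = \frac{3}{2} - \left(\frac{G^{2}}{2} - \frac{5 G}{2}\right) = \frac{3}{2} - \frac{G^{2}}{2} + \frac{5 G}{2}$)
$- 18 B{\left(7 \right)} 3 = - 18 \left(\frac{3}{2} - \frac{7^{2}}{2} + \frac{5}{2} \cdot 7\right) 3 = - 18 \left(\frac{3}{2} - \frac{49}{2} + \frac{35}{2}\right) 3 = \left(-18\right) \left(- \frac{11}{2}\right) 3 = 99 \cdot 3 = 297$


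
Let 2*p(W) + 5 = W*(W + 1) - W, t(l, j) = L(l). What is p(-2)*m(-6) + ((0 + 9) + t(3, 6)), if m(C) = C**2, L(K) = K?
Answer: -6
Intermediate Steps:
t(l, j) = l
p(W) = -5/2 - W/2 + W*(1 + W)/2 (p(W) = -5/2 + (W*(W + 1) - W)/2 = -5/2 + (W*(1 + W) - W)/2 = -5/2 + (-W + W*(1 + W))/2 = -5/2 + (-W/2 + W*(1 + W)/2) = -5/2 - W/2 + W*(1 + W)/2)
p(-2)*m(-6) + ((0 + 9) + t(3, 6)) = (-5/2 + (1/2)*(-2)**2)*(-6)**2 + ((0 + 9) + 3) = (-5/2 + (1/2)*4)*36 + (9 + 3) = (-5/2 + 2)*36 + 12 = -1/2*36 + 12 = -18 + 12 = -6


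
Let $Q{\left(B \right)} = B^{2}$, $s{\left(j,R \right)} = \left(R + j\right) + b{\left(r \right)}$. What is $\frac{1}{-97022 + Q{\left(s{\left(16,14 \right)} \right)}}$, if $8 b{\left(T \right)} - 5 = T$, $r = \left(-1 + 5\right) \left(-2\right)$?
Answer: $- \frac{64}{6153239} \approx -1.0401 \cdot 10^{-5}$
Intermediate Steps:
$r = -8$ ($r = 4 \left(-2\right) = -8$)
$b{\left(T \right)} = \frac{5}{8} + \frac{T}{8}$
$s{\left(j,R \right)} = - \frac{3}{8} + R + j$ ($s{\left(j,R \right)} = \left(R + j\right) + \left(\frac{5}{8} + \frac{1}{8} \left(-8\right)\right) = \left(R + j\right) + \left(\frac{5}{8} - 1\right) = \left(R + j\right) - \frac{3}{8} = - \frac{3}{8} + R + j$)
$\frac{1}{-97022 + Q{\left(s{\left(16,14 \right)} \right)}} = \frac{1}{-97022 + \left(- \frac{3}{8} + 14 + 16\right)^{2}} = \frac{1}{-97022 + \left(\frac{237}{8}\right)^{2}} = \frac{1}{-97022 + \frac{56169}{64}} = \frac{1}{- \frac{6153239}{64}} = - \frac{64}{6153239}$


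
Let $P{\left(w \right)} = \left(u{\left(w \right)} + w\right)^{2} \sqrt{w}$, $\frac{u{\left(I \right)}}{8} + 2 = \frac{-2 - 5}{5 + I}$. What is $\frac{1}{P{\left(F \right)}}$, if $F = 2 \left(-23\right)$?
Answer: $- \frac{1681 i \sqrt{46}}{284289016} \approx - 4.0104 \cdot 10^{-5} i$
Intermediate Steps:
$u{\left(I \right)} = -16 - \frac{56}{5 + I}$ ($u{\left(I \right)} = -16 + 8 \frac{-2 - 5}{5 + I} = -16 + 8 \left(- \frac{7}{5 + I}\right) = -16 - \frac{56}{5 + I}$)
$F = -46$
$P{\left(w \right)} = \sqrt{w} \left(w + \frac{8 \left(-17 - 2 w\right)}{5 + w}\right)^{2}$ ($P{\left(w \right)} = \left(\frac{8 \left(-17 - 2 w\right)}{5 + w} + w\right)^{2} \sqrt{w} = \left(w + \frac{8 \left(-17 - 2 w\right)}{5 + w}\right)^{2} \sqrt{w} = \sqrt{w} \left(w + \frac{8 \left(-17 - 2 w\right)}{5 + w}\right)^{2}$)
$\frac{1}{P{\left(F \right)}} = \frac{1}{\sqrt{-46} \frac{1}{\left(5 - 46\right)^{2}} \left(-136 + \left(-46\right)^{2} - -506\right)^{2}} = \frac{1}{i \sqrt{46} \cdot \frac{1}{1681} \left(-136 + 2116 + 506\right)^{2}} = \frac{1}{i \sqrt{46} \cdot \frac{1}{1681} \cdot 2486^{2}} = \frac{1}{i \sqrt{46} \cdot \frac{1}{1681} \cdot 6180196} = \frac{1}{\frac{6180196}{1681} i \sqrt{46}} = - \frac{1681 i \sqrt{46}}{284289016}$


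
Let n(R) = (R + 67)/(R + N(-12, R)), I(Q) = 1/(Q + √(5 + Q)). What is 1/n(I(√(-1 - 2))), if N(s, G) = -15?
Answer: (1 - 15*√(5 + I*√3) - 15*I*√3)/(1 + 67*√(5 + I*√3) + 67*I*√3) ≈ -0.21957 - 0.0039881*I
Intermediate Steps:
n(R) = (67 + R)/(-15 + R) (n(R) = (R + 67)/(R - 15) = (67 + R)/(-15 + R))
1/n(I(√(-1 - 2))) = 1/((67 + 1/(√(-1 - 2) + √(5 + √(-1 - 2))))/(-15 + 1/(√(-1 - 2) + √(5 + √(-1 - 2))))) = 1/((67 + 1/(√(-3) + √(5 + √(-3))))/(-15 + 1/(√(-3) + √(5 + √(-3))))) = 1/((67 + 1/(I*√3 + √(5 + I*√3)))/(-15 + 1/(I*√3 + √(5 + I*√3)))) = 1/((67 + 1/(√(5 + I*√3) + I*√3))/(-15 + 1/(√(5 + I*√3) + I*√3))) = (-15 + 1/(√(5 + I*√3) + I*√3))/(67 + 1/(√(5 + I*√3) + I*√3))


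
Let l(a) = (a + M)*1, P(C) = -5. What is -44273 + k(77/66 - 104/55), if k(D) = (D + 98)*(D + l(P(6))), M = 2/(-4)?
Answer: -2443632577/54450 ≈ -44878.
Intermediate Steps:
M = -½ (M = 2*(-¼) = -½ ≈ -0.50000)
l(a) = -½ + a (l(a) = (a - ½)*1 = (-½ + a)*1 = -½ + a)
k(D) = (98 + D)*(-11/2 + D) (k(D) = (D + 98)*(D + (-½ - 5)) = (98 + D)*(D - 11/2) = (98 + D)*(-11/2 + D))
-44273 + k(77/66 - 104/55) = -44273 + (-539 + (77/66 - 104/55)² + 185*(77/66 - 104/55)/2) = -44273 + (-539 + (77*(1/66) - 104*1/55)² + 185*(77*(1/66) - 104*1/55)/2) = -44273 + (-539 + (7/6 - 104/55)² + 185*(7/6 - 104/55)/2) = -44273 + (-539 + (-239/330)² + (185/2)*(-239/330)) = -44273 + (-539 + 57121/108900 - 8843/132) = -44273 - 32967727/54450 = -2443632577/54450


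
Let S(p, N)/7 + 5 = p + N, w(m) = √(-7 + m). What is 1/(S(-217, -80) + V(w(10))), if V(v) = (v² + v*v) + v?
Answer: -2108/4443661 - √3/4443661 ≈ -0.00047477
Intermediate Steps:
S(p, N) = -35 + 7*N + 7*p (S(p, N) = -35 + 7*(p + N) = -35 + 7*(N + p) = -35 + (7*N + 7*p) = -35 + 7*N + 7*p)
V(v) = v + 2*v² (V(v) = (v² + v²) + v = 2*v² + v = v + 2*v²)
1/(S(-217, -80) + V(w(10))) = 1/((-35 + 7*(-80) + 7*(-217)) + √(-7 + 10)*(1 + 2*√(-7 + 10))) = 1/((-35 - 560 - 1519) + √3*(1 + 2*√3)) = 1/(-2114 + √3*(1 + 2*√3))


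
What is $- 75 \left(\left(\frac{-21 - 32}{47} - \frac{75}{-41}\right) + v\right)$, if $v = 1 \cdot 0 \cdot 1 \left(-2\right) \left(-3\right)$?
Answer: $- \frac{101400}{1927} \approx -52.621$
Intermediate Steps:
$v = 0$ ($v = 1 \cdot 0 \left(-2\right) \left(-3\right) = 1 \cdot 0 \left(-3\right) = 0 \left(-3\right) = 0$)
$- 75 \left(\left(\frac{-21 - 32}{47} - \frac{75}{-41}\right) + v\right) = - 75 \left(\left(\frac{-21 - 32}{47} - \frac{75}{-41}\right) + 0\right) = - 75 \left(\left(\left(-21 - 32\right) \frac{1}{47} - - \frac{75}{41}\right) + 0\right) = - 75 \left(\left(\left(-53\right) \frac{1}{47} + \frac{75}{41}\right) + 0\right) = - 75 \left(\left(- \frac{53}{47} + \frac{75}{41}\right) + 0\right) = - 75 \left(\frac{1352}{1927} + 0\right) = \left(-75\right) \frac{1352}{1927} = - \frac{101400}{1927}$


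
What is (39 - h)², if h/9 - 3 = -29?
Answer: 74529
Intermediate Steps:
h = -234 (h = 27 + 9*(-29) = 27 - 261 = -234)
(39 - h)² = (39 - 1*(-234))² = (39 + 234)² = 273² = 74529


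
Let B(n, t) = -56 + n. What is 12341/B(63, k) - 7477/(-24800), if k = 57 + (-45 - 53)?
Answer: 43729877/24800 ≈ 1763.3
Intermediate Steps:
k = -41 (k = 57 - 98 = -41)
12341/B(63, k) - 7477/(-24800) = 12341/(-56 + 63) - 7477/(-24800) = 12341/7 - 7477*(-1/24800) = 12341*(1/7) + 7477/24800 = 1763 + 7477/24800 = 43729877/24800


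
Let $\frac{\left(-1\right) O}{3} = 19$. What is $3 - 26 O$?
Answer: $1485$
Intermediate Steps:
$O = -57$ ($O = \left(-3\right) 19 = -57$)
$3 - 26 O = 3 - -1482 = 3 + 1482 = 1485$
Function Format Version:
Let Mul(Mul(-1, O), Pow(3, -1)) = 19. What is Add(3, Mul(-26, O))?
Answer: 1485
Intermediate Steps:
O = -57 (O = Mul(-3, 19) = -57)
Add(3, Mul(-26, O)) = Add(3, Mul(-26, -57)) = Add(3, 1482) = 1485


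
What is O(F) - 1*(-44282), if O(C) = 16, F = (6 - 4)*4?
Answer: 44298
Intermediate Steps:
F = 8 (F = 2*4 = 8)
O(F) - 1*(-44282) = 16 - 1*(-44282) = 16 + 44282 = 44298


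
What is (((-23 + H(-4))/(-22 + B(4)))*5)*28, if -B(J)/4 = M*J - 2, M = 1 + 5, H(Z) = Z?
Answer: 378/11 ≈ 34.364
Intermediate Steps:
M = 6
B(J) = 8 - 24*J (B(J) = -4*(6*J - 2) = -4*(-2 + 6*J) = 8 - 24*J)
(((-23 + H(-4))/(-22 + B(4)))*5)*28 = (((-23 - 4)/(-22 + (8 - 24*4)))*5)*28 = (-27/(-22 + (8 - 96))*5)*28 = (-27/(-22 - 88)*5)*28 = (-27/(-110)*5)*28 = (-27*(-1/110)*5)*28 = ((27/110)*5)*28 = (27/22)*28 = 378/11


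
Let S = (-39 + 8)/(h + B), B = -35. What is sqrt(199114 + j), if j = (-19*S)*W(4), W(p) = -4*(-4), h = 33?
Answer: sqrt(194402) ≈ 440.91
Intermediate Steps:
W(p) = 16
S = 31/2 (S = (-39 + 8)/(33 - 35) = -31/(-2) = -31*(-1/2) = 31/2 ≈ 15.500)
j = -4712 (j = -19*31/2*16 = -589/2*16 = -4712)
sqrt(199114 + j) = sqrt(199114 - 4712) = sqrt(194402)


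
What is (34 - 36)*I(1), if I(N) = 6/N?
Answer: -12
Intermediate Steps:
(34 - 36)*I(1) = (34 - 36)*(6/1) = -12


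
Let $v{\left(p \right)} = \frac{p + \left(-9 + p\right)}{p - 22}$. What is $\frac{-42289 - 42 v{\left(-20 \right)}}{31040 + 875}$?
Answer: $- \frac{42338}{31915} \approx -1.3266$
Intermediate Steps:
$v{\left(p \right)} = \frac{-9 + 2 p}{-22 + p}$
$\frac{-42289 - 42 v{\left(-20 \right)}}{31040 + 875} = \frac{-42289 - 42 \frac{-9 + 2 \left(-20\right)}{-22 - 20}}{31040 + 875} = \frac{-42289 - 42 \frac{-9 - 40}{-42}}{31915} = \left(-42289 - 42 \left(\left(- \frac{1}{42}\right) \left(-49\right)\right)\right) \frac{1}{31915} = \left(-42289 - 49\right) \frac{1}{31915} = \left(-42338\right) \frac{1}{31915} = - \frac{42338}{31915}$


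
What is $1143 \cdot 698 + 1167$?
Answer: $798981$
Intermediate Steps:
$1143 \cdot 698 + 1167 = 797814 + 1167 = 798981$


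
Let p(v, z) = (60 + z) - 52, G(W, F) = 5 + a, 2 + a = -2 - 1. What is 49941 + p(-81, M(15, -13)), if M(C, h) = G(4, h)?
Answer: 49949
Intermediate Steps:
a = -5 (a = -2 + (-2 - 1) = -2 - 3 = -5)
G(W, F) = 0 (G(W, F) = 5 - 5 = 0)
M(C, h) = 0
p(v, z) = 8 + z
49941 + p(-81, M(15, -13)) = 49941 + (8 + 0) = 49941 + 8 = 49949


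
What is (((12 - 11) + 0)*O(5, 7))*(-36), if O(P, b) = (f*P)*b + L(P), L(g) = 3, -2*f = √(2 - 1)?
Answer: 522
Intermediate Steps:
f = -½ (f = -√(2 - 1)/2 = -√1/2 = -½*1 = -½ ≈ -0.50000)
O(P, b) = 3 - P*b/2 (O(P, b) = (-P/2)*b + 3 = -P*b/2 + 3 = 3 - P*b/2)
(((12 - 11) + 0)*O(5, 7))*(-36) = (((12 - 11) + 0)*(3 - ½*5*7))*(-36) = ((1 + 0)*(3 - 35/2))*(-36) = (1*(-29/2))*(-36) = -29/2*(-36) = 522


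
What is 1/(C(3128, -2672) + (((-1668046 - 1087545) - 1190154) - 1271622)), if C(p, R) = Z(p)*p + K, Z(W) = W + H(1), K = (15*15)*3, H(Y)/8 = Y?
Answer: 1/4592716 ≈ 2.1774e-7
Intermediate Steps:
H(Y) = 8*Y
K = 675 (K = 225*3 = 675)
Z(W) = 8 + W (Z(W) = W + 8*1 = W + 8 = 8 + W)
C(p, R) = 675 + p*(8 + p) (C(p, R) = (8 + p)*p + 675 = p*(8 + p) + 675 = 675 + p*(8 + p))
1/(C(3128, -2672) + (((-1668046 - 1087545) - 1190154) - 1271622)) = 1/((675 + 3128*(8 + 3128)) + (((-1668046 - 1087545) - 1190154) - 1271622)) = 1/((675 + 3128*3136) + ((-2755591 - 1190154) - 1271622)) = 1/((675 + 9809408) + (-3945745 - 1271622)) = 1/(9810083 - 5217367) = 1/4592716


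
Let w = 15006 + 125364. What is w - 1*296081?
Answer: -155711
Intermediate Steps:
w = 140370
w - 1*296081 = 140370 - 1*296081 = 140370 - 296081 = -155711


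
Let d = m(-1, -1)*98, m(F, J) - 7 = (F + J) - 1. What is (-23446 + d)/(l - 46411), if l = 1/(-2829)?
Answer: 32609883/65648360 ≈ 0.49674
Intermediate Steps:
m(F, J) = 6 + F + J (m(F, J) = 7 + ((F + J) - 1) = 7 + (-1 + F + J) = 6 + F + J)
d = 392 (d = (6 - 1 - 1)*98 = 4*98 = 392)
l = -1/2829 ≈ -0.00035348
(-23446 + d)/(l - 46411) = (-23446 + 392)/(-1/2829 - 46411) = -23054/(-131296720/2829) = -23054*(-2829/131296720) = 32609883/65648360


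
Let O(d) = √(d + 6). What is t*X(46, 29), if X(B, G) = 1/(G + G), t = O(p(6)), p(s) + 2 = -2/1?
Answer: √2/58 ≈ 0.024383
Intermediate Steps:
p(s) = -4 (p(s) = -2 - 2/1 = -2 - 2*1 = -2 - 2 = -4)
O(d) = √(6 + d)
t = √2 (t = √(6 - 4) = √2 ≈ 1.4142)
X(B, G) = 1/(2*G)
t*X(46, 29) = √2*((½)/29) = √2*((½)*(1/29)) = √2*(1/58) = √2/58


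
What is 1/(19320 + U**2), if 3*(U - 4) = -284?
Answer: 9/247864 ≈ 3.6310e-5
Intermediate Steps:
U = -272/3 (U = 4 + (1/3)*(-284) = 4 - 284/3 = -272/3 ≈ -90.667)
1/(19320 + U**2) = 1/(19320 + (-272/3)**2) = 1/(19320 + 73984/9) = 1/(247864/9) = 9/247864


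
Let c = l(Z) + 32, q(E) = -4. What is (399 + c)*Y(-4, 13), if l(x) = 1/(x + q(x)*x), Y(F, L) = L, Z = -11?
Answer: 184912/33 ≈ 5603.4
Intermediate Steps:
l(x) = -1/(3*x) (l(x) = 1/(x - 4*x) = 1/(-3*x) = -1/(3*x))
c = 1057/33 (c = -1/3/(-11) + 32 = -1/3*(-1/11) + 32 = 1/33 + 32 = 1057/33 ≈ 32.030)
(399 + c)*Y(-4, 13) = (399 + 1057/33)*13 = (14224/33)*13 = 184912/33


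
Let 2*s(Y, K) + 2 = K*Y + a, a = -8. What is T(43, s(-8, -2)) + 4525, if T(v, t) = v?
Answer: 4568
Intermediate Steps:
s(Y, K) = -5 + K*Y/2 (s(Y, K) = -1 + (K*Y - 8)/2 = -1 + (-8 + K*Y)/2 = -1 + (-4 + K*Y/2) = -5 + K*Y/2)
T(43, s(-8, -2)) + 4525 = 43 + 4525 = 4568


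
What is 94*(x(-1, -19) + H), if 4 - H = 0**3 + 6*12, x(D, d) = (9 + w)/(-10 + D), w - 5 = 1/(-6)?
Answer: -214837/33 ≈ -6510.2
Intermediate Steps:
w = 29/6 (w = 5 + 1/(-6) = 5 - 1/6 = 29/6 ≈ 4.8333)
x(D, d) = 83/(6*(-10 + D)) (x(D, d) = (9 + 29/6)/(-10 + D) = 83/(6*(-10 + D)))
H = -68 (H = 4 - (0**3 + 6*12) = 4 - (0 + 72) = 4 - 1*72 = 4 - 72 = -68)
94*(x(-1, -19) + H) = 94*(83/(6*(-10 - 1)) - 68) = 94*((83/6)/(-11) - 68) = 94*((83/6)*(-1/11) - 68) = 94*(-83/66 - 68) = 94*(-4571/66) = -214837/33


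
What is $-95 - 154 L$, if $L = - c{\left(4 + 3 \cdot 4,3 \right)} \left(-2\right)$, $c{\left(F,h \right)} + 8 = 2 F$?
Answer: $-7487$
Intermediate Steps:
$c{\left(F,h \right)} = -8 + 2 F$
$L = 48$ ($L = - (-8 + 2 \left(4 + 3 \cdot 4\right)) \left(-2\right) = - (-8 + 2 \left(4 + 12\right)) \left(-2\right) = - (-8 + 2 \cdot 16) \left(-2\right) = - (-8 + 32) \left(-2\right) = \left(-1\right) 24 \left(-2\right) = \left(-24\right) \left(-2\right) = 48$)
$-95 - 154 L = -95 - 7392 = -7487$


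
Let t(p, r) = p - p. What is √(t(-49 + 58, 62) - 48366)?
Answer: 3*I*√5374 ≈ 219.92*I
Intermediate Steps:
t(p, r) = 0
√(t(-49 + 58, 62) - 48366) = √(0 - 48366) = √(-48366) = 3*I*√5374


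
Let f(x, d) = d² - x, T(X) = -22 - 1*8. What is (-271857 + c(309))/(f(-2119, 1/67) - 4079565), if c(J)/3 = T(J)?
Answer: 1220770083/18303655093 ≈ 0.066695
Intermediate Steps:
T(X) = -30 (T(X) = -22 - 8 = -30)
c(J) = -90 (c(J) = 3*(-30) = -90)
(-271857 + c(309))/(f(-2119, 1/67) - 4079565) = (-271857 - 90)/(((1/67)² - 1*(-2119)) - 4079565) = -271947/(((1/67)² + 2119) - 4079565) = -271947/((1/4489 + 2119) - 4079565) = -271947/(9512192/4489 - 4079565) = -271947/(-18303655093/4489) = -271947*(-4489/18303655093) = 1220770083/18303655093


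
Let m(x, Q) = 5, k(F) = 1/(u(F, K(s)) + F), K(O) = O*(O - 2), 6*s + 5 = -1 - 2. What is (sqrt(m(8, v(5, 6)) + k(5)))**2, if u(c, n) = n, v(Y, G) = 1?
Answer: 434/85 ≈ 5.1059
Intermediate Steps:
s = -4/3 (s = -5/6 + (-1 - 2)/6 = -5/6 + (1/6)*(-3) = -5/6 - 1/2 = -4/3 ≈ -1.3333)
K(O) = O*(-2 + O)
k(F) = 1/(40/9 + F) (k(F) = 1/(-4*(-2 - 4/3)/3 + F) = 1/(-4/3*(-10/3) + F) = 1/(40/9 + F))
(sqrt(m(8, v(5, 6)) + k(5)))**2 = (sqrt(5 + 9/(40 + 9*5)))**2 = (sqrt(5 + 9/(40 + 45)))**2 = (sqrt(5 + 9/85))**2 = (sqrt(434/85))**2 = (sqrt(36890)/85)**2 = 434/85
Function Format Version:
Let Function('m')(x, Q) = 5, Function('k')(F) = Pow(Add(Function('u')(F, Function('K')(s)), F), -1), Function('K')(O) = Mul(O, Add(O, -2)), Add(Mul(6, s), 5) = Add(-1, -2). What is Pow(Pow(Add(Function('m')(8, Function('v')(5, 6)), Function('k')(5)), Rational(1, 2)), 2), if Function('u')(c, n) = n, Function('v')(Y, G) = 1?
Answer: Rational(434, 85) ≈ 5.1059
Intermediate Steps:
s = Rational(-4, 3) (s = Add(Rational(-5, 6), Mul(Rational(1, 6), Add(-1, -2))) = Add(Rational(-5, 6), Mul(Rational(1, 6), -3)) = Add(Rational(-5, 6), Rational(-1, 2)) = Rational(-4, 3) ≈ -1.3333)
Function('K')(O) = Mul(O, Add(-2, O))
Function('k')(F) = Pow(Add(Rational(40, 9), F), -1) (Function('k')(F) = Pow(Add(Mul(Rational(-4, 3), Add(-2, Rational(-4, 3))), F), -1) = Pow(Add(Mul(Rational(-4, 3), Rational(-10, 3)), F), -1) = Pow(Add(Rational(40, 9), F), -1))
Pow(Pow(Add(Function('m')(8, Function('v')(5, 6)), Function('k')(5)), Rational(1, 2)), 2) = Pow(Pow(Add(5, Mul(9, Pow(Add(40, Mul(9, 5)), -1))), Rational(1, 2)), 2) = Pow(Pow(Add(5, Mul(9, Pow(Add(40, 45), -1))), Rational(1, 2)), 2) = Pow(Pow(Add(5, Mul(9, Pow(85, -1))), Rational(1, 2)), 2) = Pow(Pow(Add(5, Mul(9, Rational(1, 85))), Rational(1, 2)), 2) = Pow(Pow(Add(5, Rational(9, 85)), Rational(1, 2)), 2) = Pow(Pow(Rational(434, 85), Rational(1, 2)), 2) = Pow(Mul(Rational(1, 85), Pow(36890, Rational(1, 2))), 2) = Rational(434, 85)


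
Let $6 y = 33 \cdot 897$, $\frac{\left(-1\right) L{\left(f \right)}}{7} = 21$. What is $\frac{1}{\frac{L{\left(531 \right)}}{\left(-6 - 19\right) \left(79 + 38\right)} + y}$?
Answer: $\frac{1950}{9620423} \approx 0.00020269$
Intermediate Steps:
$L{\left(f \right)} = -147$ ($L{\left(f \right)} = \left(-7\right) 21 = -147$)
$y = \frac{9867}{2}$ ($y = \frac{33 \cdot 897}{6} = \frac{1}{6} \cdot 29601 = \frac{9867}{2} \approx 4933.5$)
$\frac{1}{\frac{L{\left(531 \right)}}{\left(-6 - 19\right) \left(79 + 38\right)} + y} = \frac{1}{- \frac{147}{\left(-6 - 19\right) \left(79 + 38\right)} + \frac{9867}{2}} = \frac{1}{- \frac{147}{\left(-25\right) 117} + \frac{9867}{2}} = \frac{1}{- \frac{147}{-2925} + \frac{9867}{2}} = \frac{1}{\left(-147\right) \left(- \frac{1}{2925}\right) + \frac{9867}{2}} = \frac{1}{\frac{49}{975} + \frac{9867}{2}} = \frac{1}{\frac{9620423}{1950}} = \frac{1950}{9620423}$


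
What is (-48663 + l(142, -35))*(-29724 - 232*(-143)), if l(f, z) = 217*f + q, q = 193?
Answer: -60948512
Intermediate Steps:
l(f, z) = 193 + 217*f (l(f, z) = 217*f + 193 = 193 + 217*f)
(-48663 + l(142, -35))*(-29724 - 232*(-143)) = (-48663 + (193 + 217*142))*(-29724 - 232*(-143)) = (-48663 + (193 + 30814))*(-29724 + 33176) = (-48663 + 31007)*3452 = -17656*3452 = -60948512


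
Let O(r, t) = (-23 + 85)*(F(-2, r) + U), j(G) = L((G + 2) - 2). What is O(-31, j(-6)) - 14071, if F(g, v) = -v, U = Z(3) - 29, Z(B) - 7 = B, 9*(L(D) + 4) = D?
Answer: -13327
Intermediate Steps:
L(D) = -4 + D/9
j(G) = -4 + G/9 (j(G) = -4 + ((G + 2) - 2)/9 = -4 + ((2 + G) - 2)/9 = -4 + G/9)
Z(B) = 7 + B
U = -19 (U = (7 + 3) - 29 = 10 - 29 = -19)
O(r, t) = -1178 - 62*r (O(r, t) = (-23 + 85)*(-r - 19) = 62*(-19 - r) = -1178 - 62*r)
O(-31, j(-6)) - 14071 = (-1178 - 62*(-31)) - 14071 = (-1178 + 1922) - 14071 = 744 - 14071 = -13327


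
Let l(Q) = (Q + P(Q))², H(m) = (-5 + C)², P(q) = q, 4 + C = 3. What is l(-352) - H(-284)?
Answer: 495580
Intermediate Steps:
C = -1 (C = -4 + 3 = -1)
H(m) = 36 (H(m) = (-5 - 1)² = (-6)² = 36)
l(Q) = 4*Q² (l(Q) = (Q + Q)² = (2*Q)² = 4*Q²)
l(-352) - H(-284) = 4*(-352)² - 1*36 = 4*123904 - 36 = 495616 - 36 = 495580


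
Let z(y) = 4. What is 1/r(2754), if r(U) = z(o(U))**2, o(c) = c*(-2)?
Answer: 1/16 ≈ 0.062500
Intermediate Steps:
o(c) = -2*c
r(U) = 16 (r(U) = 4**2 = 16)
1/r(2754) = 1/16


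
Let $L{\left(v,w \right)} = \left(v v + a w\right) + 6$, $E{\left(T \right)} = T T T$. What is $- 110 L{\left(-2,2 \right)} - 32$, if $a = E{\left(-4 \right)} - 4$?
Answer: $13828$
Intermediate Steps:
$E{\left(T \right)} = T^{3}$ ($E{\left(T \right)} = T^{2} T = T^{3}$)
$a = -68$ ($a = \left(-4\right)^{3} - 4 = -64 - 4 = -68$)
$L{\left(v,w \right)} = 6 + v^{2} - 68 w$ ($L{\left(v,w \right)} = \left(v v - 68 w\right) + 6 = \left(v^{2} - 68 w\right) + 6 = 6 + v^{2} - 68 w$)
$- 110 L{\left(-2,2 \right)} - 32 = - 110 \left(6 + \left(-2\right)^{2} - 136\right) - 32 = - 110 \left(6 + 4 - 136\right) - 32 = \left(-110\right) \left(-126\right) - 32 = 13860 - 32 = 13828$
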